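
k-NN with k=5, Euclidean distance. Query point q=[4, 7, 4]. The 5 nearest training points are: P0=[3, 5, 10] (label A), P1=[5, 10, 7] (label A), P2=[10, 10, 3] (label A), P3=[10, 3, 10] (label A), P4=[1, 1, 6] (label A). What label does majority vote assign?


d(q,P0) = 6.4031  (label A)
d(q,P1) = 4.3589  (label A)
d(q,P2) = 6.7823  (label A)
d(q,P3) = 9.3808  (label A)
d(q,P4) = 7.0  (label A)
Votes: A=5, B=0
Majority → A

A


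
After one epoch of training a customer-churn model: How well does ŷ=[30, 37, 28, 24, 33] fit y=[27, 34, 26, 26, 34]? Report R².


ȳ = 29.4
SS_res = Σ(y-ŷ)² = 27
SS_tot = Σ(y-ȳ)² = 71.2
R² = 1 - SS_res/SS_tot = 1 - 0.3792 = 0.6208

0.6208


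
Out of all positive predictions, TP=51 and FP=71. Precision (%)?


Precision = TP/(TP+FP)
= 51/(51+71)
= 51/122 = 41.8%

41.8%


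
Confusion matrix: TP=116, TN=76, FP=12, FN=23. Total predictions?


Total = TP + TN + FP + FN
= 116 + 76 + 12 + 23
= 227
(Predicted positive: 128, predicted negative: 99)

227


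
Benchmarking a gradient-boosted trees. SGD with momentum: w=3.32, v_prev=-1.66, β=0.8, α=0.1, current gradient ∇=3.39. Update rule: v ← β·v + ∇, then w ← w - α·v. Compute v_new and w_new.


v_new = 0.8·-1.66 + 3.39 = -1.328 + 3.39 = 2.062
w_new = 3.32 - 0.1·2.062 = 3.32 - 0.2062 = 3.1138

v_new=2.062, w_new=3.1138


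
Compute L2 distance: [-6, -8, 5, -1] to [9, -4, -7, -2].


d = √((-6-9)² + (-8+ 4)² + (5+ 7)² + (-1+ 2)²)
  = √(225 + 16 + 144 + 1)
  = √386 = 19.6469

19.6469


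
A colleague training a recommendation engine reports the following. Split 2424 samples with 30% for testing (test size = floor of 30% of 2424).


Test = ⌊2424·30/100⌋ = 727
Train = 2424 - 727 = 1697

Train: 1697, Test: 727


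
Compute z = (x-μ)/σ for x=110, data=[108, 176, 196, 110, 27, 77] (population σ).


μ = 115.6667, σ = 57.0692
z = (110 - 115.6667)/57.0692 = -0.0993

-0.0993


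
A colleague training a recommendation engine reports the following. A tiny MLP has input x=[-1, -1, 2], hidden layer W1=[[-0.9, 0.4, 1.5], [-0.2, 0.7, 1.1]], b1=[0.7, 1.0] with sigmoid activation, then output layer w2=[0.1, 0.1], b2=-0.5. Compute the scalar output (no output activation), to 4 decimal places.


z1[0] = (-0.9)·(-1) + (0.4)·(-1) + (1.5)·(2) + 0.7 = 4.2
z1[1] = (-0.2)·(-1) + (0.7)·(-1) + (1.1)·(2) + 1.0 = 2.7
h = sigmoid(z1) = [0.9852, 0.937]
output = (0.1)·(0.9852) + (0.1)·(0.937) - 0.5 = -0.3078

-0.3078


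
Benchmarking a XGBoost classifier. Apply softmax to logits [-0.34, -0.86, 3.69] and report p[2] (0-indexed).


Exponentials: e^-0.34=0.7118, e^-0.86=0.4232, e^3.69=40.0448
Sum = 41.1798
Softmax = [0.0173, 0.0103, 0.9724]
p[2] = 40.0448/41.1798 = 0.9724

0.9724


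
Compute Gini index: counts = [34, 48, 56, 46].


Probabilities: [34/184, 48/184, 56/184, 46/184] ≈ [0.1848, 0.2609, 0.3043, 0.25]
Σpᵢ² = (1156 + 2304 + 3136 + 2116)/184² = 8712/33856
Gini = 1 - Σpᵢ² = 1 - 8712/33856 = 0.7427

0.7427


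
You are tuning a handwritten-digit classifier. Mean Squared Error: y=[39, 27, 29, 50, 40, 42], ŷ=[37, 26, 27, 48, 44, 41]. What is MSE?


Squared errors: (39-37)²=4, (27-26)²=1, (29-27)²=4, (50-48)²=4, (40-44)²=16, (42-41)²=1
Sum = 30
MSE = 30/6 = 5

5


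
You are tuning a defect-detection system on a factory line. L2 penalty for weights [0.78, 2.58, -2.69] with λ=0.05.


‖w‖₂² = (0.78)² + (2.58)² + (-2.69)²
     = 0.6084 + 6.6564 + 7.2361
     = 14.5009
λ·‖w‖₂² = 0.05·14.5009 = 0.725045

0.725045


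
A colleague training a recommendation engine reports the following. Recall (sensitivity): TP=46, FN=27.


Recall = TP/(TP+FN)
= 46/(46+27)
= 46/73 = 63.01%

63.01%


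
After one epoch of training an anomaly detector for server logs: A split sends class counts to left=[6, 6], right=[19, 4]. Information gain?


Parent = [25, 10], H_parent = 0.8631
H_left = 1 (n=12), H_right = 0.6666 (n=23)
H_children = (12/35)·1 + (23/35)·0.6666 = 0.7809
IG = 0.8631 - 0.7809 = 0.0822

0.0822


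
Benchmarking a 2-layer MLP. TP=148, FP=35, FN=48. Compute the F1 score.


Precision = 148/183 = 0.8087
Recall = 148/196 = 0.7551
F1 = 2·P·R/(P+R) = 2·TP/(2·TP+FP+FN) = 296/(296+35+48) = 296/379 = 0.781

0.781


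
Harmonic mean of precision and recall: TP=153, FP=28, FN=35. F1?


Precision = 153/181 = 0.8453
Recall = 153/188 = 0.8138
F1 = 2·P·R/(P+R) = 2·TP/(2·TP+FP+FN) = 306/(306+28+35) = 306/369 = 0.8293

0.8293


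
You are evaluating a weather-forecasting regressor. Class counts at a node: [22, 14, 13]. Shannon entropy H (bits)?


Probabilities: [22/49, 14/49, 13/49] ≈ [0.449, 0.2857, 0.2653]
H = -((22/49)·log₂(22/49) + (14/49)·log₂(14/49) + (13/49)·log₂(13/49))
  = 1.543 bits

1.543 bits


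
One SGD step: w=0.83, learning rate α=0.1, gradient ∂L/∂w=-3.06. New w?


w_new = w - α·∇
= 0.83 - 0.1·-3.06
= 0.83 + 0.306
= 1.136

1.136


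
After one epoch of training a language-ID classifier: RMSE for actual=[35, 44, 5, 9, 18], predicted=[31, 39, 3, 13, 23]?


MSE = 86/5 = 17.2
RMSE = √(86/5) = 4.1473

4.1473


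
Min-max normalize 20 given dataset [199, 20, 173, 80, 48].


min=20, max=199
(20-20)/(199-20) = 0/179 = 0.0

0.0


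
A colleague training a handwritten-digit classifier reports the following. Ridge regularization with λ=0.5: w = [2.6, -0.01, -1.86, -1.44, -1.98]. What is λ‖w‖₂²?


‖w‖₂² = (2.6)² + (-0.01)² + (-1.86)² + (-1.44)² + (-1.98)²
     = 6.76 + 0.0001 + 3.4596 + 2.0736 + 3.9204
     = 16.2137
λ·‖w‖₂² = 0.5·16.2137 = 8.10685

8.10685


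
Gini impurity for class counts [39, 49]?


Probabilities: [39/88, 49/88] ≈ [0.4432, 0.5568]
Σpᵢ² = (1521 + 2401)/88² = 3922/7744
Gini = 1 - Σpᵢ² = 1 - 3922/7744 = 0.4935

0.4935


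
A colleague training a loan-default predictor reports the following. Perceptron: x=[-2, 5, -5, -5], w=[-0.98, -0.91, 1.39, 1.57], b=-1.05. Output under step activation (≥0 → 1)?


z = (-2)·(-0.98) + (5)·(-0.91) + (-5)·(1.39) + (-5)·(1.57) - 1.05
  = -18.44
step(z) = 0 (z<0)

0


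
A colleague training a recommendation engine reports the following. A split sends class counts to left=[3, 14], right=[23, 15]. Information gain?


Parent = [26, 29], H_parent = 0.9979
H_left = 0.6723 (n=17), H_right = 0.9678 (n=38)
H_children = (17/55)·0.6723 + (38/55)·0.9678 = 0.8765
IG = 0.9979 - 0.8765 = 0.1214

0.1214


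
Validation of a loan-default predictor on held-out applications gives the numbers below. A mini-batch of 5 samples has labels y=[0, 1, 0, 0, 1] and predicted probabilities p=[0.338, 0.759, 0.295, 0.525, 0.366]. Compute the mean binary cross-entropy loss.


L[0] = -ln(1-0.338) = -ln(0.662) = 0.4125
L[1] = -ln(0.759) = 0.2758
L[2] = -ln(1-0.295) = -ln(0.705) = 0.3496
L[3] = -ln(1-0.525) = -ln(0.475) = 0.7444
L[4] = -ln(0.366) = 1.0051
mean = (0.4125 + 0.2758 + 0.3496 + 0.7444 + 1.0051)/5 = 0.5575

0.5575


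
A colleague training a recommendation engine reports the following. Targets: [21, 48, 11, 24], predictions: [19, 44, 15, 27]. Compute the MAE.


Absolute errors: |21-19|=2, |48-44|=4, |11-15|=4, |24-27|=3
Sum = 13
MAE = 13/4 = 13/4

13/4


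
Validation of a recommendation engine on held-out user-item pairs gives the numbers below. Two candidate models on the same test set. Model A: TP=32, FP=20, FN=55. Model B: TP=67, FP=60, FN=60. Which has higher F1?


Model A: P=32/52=0.6154, R=32/87=0.3678, F1=2PR/(P+R)=2TP/(2TP+FP+FN)=64/139=0.4604
Model B: P=67/127=0.5276, R=67/127=0.5276, F1=2PR/(P+R)=2TP/(2TP+FP+FN)=134/254=0.5276
0.4604 < 0.5276 → Model B

Model B


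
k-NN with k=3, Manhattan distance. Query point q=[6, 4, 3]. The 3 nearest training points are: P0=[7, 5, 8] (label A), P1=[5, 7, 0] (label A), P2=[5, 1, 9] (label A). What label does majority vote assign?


d(q,P0) = 7  (label A)
d(q,P1) = 7  (label A)
d(q,P2) = 10  (label A)
Votes: A=3, B=0
Majority → A

A


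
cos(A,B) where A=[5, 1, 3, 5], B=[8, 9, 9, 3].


A·B = 5·8 + 1·9 + 3·9 + 5·3 = 91
‖A‖ = √60 = 7.746, ‖B‖ = √235 = 15.3297
cos = 91/(√60·√235) = 91/√14100 = 0.7664

0.7664


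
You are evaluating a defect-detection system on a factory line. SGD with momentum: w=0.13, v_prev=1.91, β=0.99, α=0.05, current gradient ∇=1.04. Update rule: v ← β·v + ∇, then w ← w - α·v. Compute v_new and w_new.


v_new = 0.99·1.91 + 1.04 = 1.8909 + 1.04 = 2.9309
w_new = 0.13 - 0.05·2.9309 = 0.13 - 0.146545 = -0.016545

v_new=2.9309, w_new=-0.016545


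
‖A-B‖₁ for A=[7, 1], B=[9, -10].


d = |7-9| + |1+ 10|
  = 2 + 11
  = 13

13


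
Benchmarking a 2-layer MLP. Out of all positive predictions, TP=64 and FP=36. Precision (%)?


Precision = TP/(TP+FP)
= 64/(64+36)
= 64/100 = 64.0%

64.0%


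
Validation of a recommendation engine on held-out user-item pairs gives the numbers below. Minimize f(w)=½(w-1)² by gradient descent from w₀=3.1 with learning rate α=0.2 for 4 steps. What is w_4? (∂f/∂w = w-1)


step 1: grad = 3.1-1 = 2.1; w = 3.1 - 0.2·(2.1) = 2.68
step 2: grad = 2.68-1 = 1.68; w = 2.68 - 0.2·(1.68) = 2.344
step 3: grad = 2.344-1 = 1.344; w = 2.344 - 0.2·(1.344) = 2.0752
step 4: grad = 2.0752-1 = 1.0752; w = 2.0752 - 0.2·(1.0752) = 1.86016

1.86016


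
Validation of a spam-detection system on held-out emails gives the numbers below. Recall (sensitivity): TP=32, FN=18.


Recall = TP/(TP+FN)
= 32/(32+18)
= 32/50 = 64.0%

64.0%


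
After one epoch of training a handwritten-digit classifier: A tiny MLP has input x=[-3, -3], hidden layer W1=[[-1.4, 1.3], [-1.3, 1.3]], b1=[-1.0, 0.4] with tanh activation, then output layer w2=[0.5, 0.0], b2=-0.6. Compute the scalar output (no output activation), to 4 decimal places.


z1[0] = (-1.4)·(-3) + (1.3)·(-3) - 1.0 = -0.7
z1[1] = (-1.3)·(-3) + (1.3)·(-3) + 0.4 = 0.4
h = tanh(z1) = [-0.6044, 0.3799]
output = (0.5)·(-0.6044) + (0.0)·(0.3799) - 0.6 = -0.9022

-0.9022


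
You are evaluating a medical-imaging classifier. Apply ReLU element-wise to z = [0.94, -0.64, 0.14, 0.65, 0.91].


ReLU(0.94) = max(0, 0.94) = 0.94
ReLU(-0.64) = max(0, -0.64) = 0.0
ReLU(0.14) = max(0, 0.14) = 0.14
ReLU(0.65) = max(0, 0.65) = 0.65
ReLU(0.91) = max(0, 0.91) = 0.91
result = [0.94, 0.0, 0.14, 0.65, 0.91]

[0.94, 0.0, 0.14, 0.65, 0.91]


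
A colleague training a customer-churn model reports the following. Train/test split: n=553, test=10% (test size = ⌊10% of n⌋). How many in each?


Test = ⌊553·10/100⌋ = 55
Train = 553 - 55 = 498

Train: 498, Test: 55


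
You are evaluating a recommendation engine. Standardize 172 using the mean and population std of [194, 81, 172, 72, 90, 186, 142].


μ = 133.8571, σ = 48.4043
z = (172 - 133.8571)/48.4043 = 0.788

0.788


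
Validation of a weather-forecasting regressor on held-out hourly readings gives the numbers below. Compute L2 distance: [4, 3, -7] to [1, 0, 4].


d = √((4-1)² + (3-0)² + (-7-4)²)
  = √(9 + 9 + 121)
  = √139 = 11.7898

11.7898


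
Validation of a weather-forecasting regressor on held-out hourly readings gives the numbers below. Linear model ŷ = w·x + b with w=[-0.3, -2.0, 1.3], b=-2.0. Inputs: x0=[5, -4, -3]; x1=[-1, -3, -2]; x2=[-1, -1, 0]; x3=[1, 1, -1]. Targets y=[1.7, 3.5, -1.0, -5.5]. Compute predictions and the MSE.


ŷ0 = (-0.3)·(5) + (-2.0)·(-4) + (1.3)·(-3) - 2.0 = 0.6
ŷ1 = (-0.3)·(-1) + (-2.0)·(-3) + (1.3)·(-2) - 2.0 = 1.7
ŷ2 = (-0.3)·(-1) + (-2.0)·(-1) + (1.3)·(0) - 2.0 = 0.3
ŷ3 = (-0.3)·(1) + (-2.0)·(1) + (1.3)·(-1) - 2.0 = -5.6
errors² = [1.21, 3.24, 1.69, 0.01]
MSE = 6.1500/4 = 1.5375

1.5375


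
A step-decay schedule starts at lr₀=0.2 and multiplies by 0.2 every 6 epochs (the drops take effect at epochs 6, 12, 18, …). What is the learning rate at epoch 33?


n_drops = ⌊33/6⌋ = 5
lr = 0.2·0.2^5 = 0.2·0.00032 = 0.000064

0.000064


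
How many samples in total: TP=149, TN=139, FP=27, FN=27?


Total = TP + TN + FP + FN
= 149 + 139 + 27 + 27
= 342
(Predicted positive: 176, predicted negative: 166)

342


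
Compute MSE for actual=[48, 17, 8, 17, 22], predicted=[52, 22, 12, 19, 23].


Squared errors: (48-52)²=16, (17-22)²=25, (8-12)²=16, (17-19)²=4, (22-23)²=1
Sum = 62
MSE = 62/5 = 62/5

62/5


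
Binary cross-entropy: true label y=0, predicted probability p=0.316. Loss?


BCE = -[y·ln(p) + (1-y)·ln(1-p)]
= -0 - 1·ln(1-0.316)
= -ln(0.684) = 0.3798

0.3798


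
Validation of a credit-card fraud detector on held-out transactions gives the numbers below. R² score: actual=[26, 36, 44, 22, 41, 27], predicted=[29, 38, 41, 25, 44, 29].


ȳ = 32.6667
SS_res = Σ(y-ŷ)² = 44
SS_tot = Σ(y-ȳ)² = 399.33
R² = 1 - SS_res/SS_tot = 1 - 0.1102 = 0.8898

0.8898


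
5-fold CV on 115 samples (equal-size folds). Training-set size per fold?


Fold size = 115/5 = 23
Training per fold = 115 - 23 = 92

92


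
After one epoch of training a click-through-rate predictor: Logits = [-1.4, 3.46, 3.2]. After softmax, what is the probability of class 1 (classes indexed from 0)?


Exponentials: e^-1.4=0.2466, e^3.46=31.817, e^3.2=24.5325
Sum = 56.5961
Softmax = [0.0044, 0.5622, 0.4335]
p[1] = 31.817/56.5961 = 0.5622

0.5622


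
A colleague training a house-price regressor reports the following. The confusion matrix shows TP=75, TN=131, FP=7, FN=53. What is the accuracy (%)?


Accuracy = (TP+TN)/(TP+TN+FP+FN)
= (75+131)/(266)
= 206/266 = 77.44%

77.44%


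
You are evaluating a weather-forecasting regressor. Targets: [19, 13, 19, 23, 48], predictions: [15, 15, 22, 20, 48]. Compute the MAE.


Absolute errors: |19-15|=4, |13-15|=2, |19-22|=3, |23-20|=3, |48-48|=0
Sum = 12
MAE = 12/5 = 12/5

12/5


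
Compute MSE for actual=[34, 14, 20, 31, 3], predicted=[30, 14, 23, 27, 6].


Squared errors: (34-30)²=16, (14-14)²=0, (20-23)²=9, (31-27)²=16, (3-6)²=9
Sum = 50
MSE = 50/5 = 10

10


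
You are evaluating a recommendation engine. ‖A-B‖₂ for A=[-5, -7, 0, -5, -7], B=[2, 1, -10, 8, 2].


d = √((-5-2)² + (-7-1)² + (0+ 10)² + (-5-8)² + (-7-2)²)
  = √(49 + 64 + 100 + 169 + 81)
  = √463 = 21.5174

21.5174


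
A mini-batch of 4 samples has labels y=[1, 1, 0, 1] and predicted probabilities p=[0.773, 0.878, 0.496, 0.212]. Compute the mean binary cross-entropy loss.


L[0] = -ln(0.773) = 0.2575
L[1] = -ln(0.878) = 0.1301
L[2] = -ln(1-0.496) = -ln(0.504) = 0.6852
L[3] = -ln(0.212) = 1.5512
mean = (0.2575 + 0.1301 + 0.6852 + 1.5512)/4 = 0.656

0.656


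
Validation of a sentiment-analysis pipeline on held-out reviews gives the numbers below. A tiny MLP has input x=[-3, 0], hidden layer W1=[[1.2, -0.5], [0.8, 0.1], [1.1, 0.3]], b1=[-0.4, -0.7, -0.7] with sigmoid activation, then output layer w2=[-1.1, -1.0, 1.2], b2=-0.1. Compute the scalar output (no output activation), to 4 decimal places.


z1[0] = (1.2)·(-3) + (-0.5)·(0) - 0.4 = -4.0
z1[1] = (0.8)·(-3) + (0.1)·(0) - 0.7 = -3.1
z1[2] = (1.1)·(-3) + (0.3)·(0) - 0.7 = -4.0
h = sigmoid(z1) = [0.018, 0.0431, 0.018]
output = (-1.1)·(0.018) + (-1.0)·(0.0431) + (1.2)·(0.018) - 0.1 = -0.1413

-0.1413


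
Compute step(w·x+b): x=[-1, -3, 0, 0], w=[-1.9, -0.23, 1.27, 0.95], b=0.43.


z = (-1)·(-1.9) + (-3)·(-0.23) + (0)·(1.27) + (0)·(0.95) + 0.43
  = 3.02
step(z) = 1 (z≥0)

1


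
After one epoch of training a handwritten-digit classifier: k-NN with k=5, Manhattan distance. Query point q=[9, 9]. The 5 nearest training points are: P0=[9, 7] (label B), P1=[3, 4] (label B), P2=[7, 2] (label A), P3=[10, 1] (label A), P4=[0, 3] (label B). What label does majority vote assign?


d(q,P0) = 2  (label B)
d(q,P1) = 11  (label B)
d(q,P2) = 9  (label A)
d(q,P3) = 9  (label A)
d(q,P4) = 15  (label B)
Votes: A=2, B=3
Majority → B

B


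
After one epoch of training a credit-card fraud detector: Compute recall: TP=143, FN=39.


Recall = TP/(TP+FN)
= 143/(143+39)
= 143/182 = 78.57%

78.57%


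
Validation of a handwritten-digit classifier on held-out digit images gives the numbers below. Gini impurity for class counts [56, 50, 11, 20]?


Probabilities: [56/137, 50/137, 11/137, 20/137] ≈ [0.4088, 0.365, 0.0803, 0.146]
Σpᵢ² = (3136 + 2500 + 121 + 400)/137² = 6157/18769
Gini = 1 - Σpᵢ² = 1 - 6157/18769 = 0.672

0.672


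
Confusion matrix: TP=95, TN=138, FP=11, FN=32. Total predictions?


Total = TP + TN + FP + FN
= 95 + 138 + 11 + 32
= 276
(Predicted positive: 106, predicted negative: 170)

276


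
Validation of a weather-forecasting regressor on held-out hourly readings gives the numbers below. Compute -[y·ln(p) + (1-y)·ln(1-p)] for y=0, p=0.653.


BCE = -[y·ln(p) + (1-y)·ln(1-p)]
= -0 - 1·ln(1-0.653)
= -ln(0.347) = 1.0584

1.0584


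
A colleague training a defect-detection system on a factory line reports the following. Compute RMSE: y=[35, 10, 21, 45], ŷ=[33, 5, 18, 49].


MSE = 54/4 = 13.5
RMSE = √(54/4) = 3.6742

3.6742


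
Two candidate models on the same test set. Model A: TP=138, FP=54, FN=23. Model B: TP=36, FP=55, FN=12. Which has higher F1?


Model A: P=138/192=0.7188, R=138/161=0.8571, F1=2PR/(P+R)=2TP/(2TP+FP+FN)=276/353=0.7819
Model B: P=36/91=0.3956, R=36/48=0.75, F1=2PR/(P+R)=2TP/(2TP+FP+FN)=72/139=0.518
0.7819 > 0.518 → Model A

Model A


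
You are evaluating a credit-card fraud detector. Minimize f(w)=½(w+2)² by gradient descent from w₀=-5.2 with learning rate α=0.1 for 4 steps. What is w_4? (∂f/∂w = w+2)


step 1: grad = -5.2+2 = -3.2; w = -5.2 - 0.1·(-3.2) = -4.88
step 2: grad = -4.88+2 = -2.88; w = -4.88 - 0.1·(-2.88) = -4.592
step 3: grad = -4.592+2 = -2.592; w = -4.592 - 0.1·(-2.592) = -4.3328
step 4: grad = -4.3328+2 = -2.3328; w = -4.3328 - 0.1·(-2.3328) = -4.09952

-4.09952


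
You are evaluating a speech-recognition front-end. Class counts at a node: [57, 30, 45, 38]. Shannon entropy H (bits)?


Probabilities: [57/170, 30/170, 45/170, 38/170] ≈ [0.3353, 0.1765, 0.2647, 0.2235]
H = -((57/170)·log₂(57/170) + (30/170)·log₂(30/170) + (45/170)·log₂(45/170) + (38/170)·log₂(38/170))
  = 1.9609 bits

1.9609 bits


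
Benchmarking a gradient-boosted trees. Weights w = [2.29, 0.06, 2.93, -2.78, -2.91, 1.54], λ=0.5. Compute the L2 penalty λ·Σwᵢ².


‖w‖₂² = (2.29)² + (0.06)² + (2.93)² + (-2.78)² + (-2.91)² + (1.54)²
     = 5.2441 + 0.0036 + 8.5849 + 7.7284 + 8.4681 + 2.3716
     = 32.4007
λ·‖w‖₂² = 0.5·32.4007 = 16.20035

16.20035


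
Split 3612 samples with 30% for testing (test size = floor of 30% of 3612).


Test = ⌊3612·30/100⌋ = 1083
Train = 3612 - 1083 = 2529

Train: 2529, Test: 1083


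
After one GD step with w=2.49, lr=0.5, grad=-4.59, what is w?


w_new = w - α·∇
= 2.49 - 0.5·-4.59
= 2.49 + 2.295
= 4.785

4.785


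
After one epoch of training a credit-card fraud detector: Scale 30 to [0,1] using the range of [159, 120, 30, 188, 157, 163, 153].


min=30, max=188
(30-30)/(188-30) = 0/158 = 0.0

0.0


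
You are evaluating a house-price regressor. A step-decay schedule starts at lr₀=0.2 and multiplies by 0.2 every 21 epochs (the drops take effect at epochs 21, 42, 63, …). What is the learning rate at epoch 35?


n_drops = ⌊35/21⌋ = 1
lr = 0.2·0.2^1 = 0.2·0.2 = 0.04

0.04


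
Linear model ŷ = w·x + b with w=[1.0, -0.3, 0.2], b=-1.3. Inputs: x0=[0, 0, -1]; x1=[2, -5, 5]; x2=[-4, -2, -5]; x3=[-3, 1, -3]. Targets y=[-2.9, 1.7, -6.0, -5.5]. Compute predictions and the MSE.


ŷ0 = (1.0)·(0) + (-0.3)·(0) + (0.2)·(-1) - 1.3 = -1.5
ŷ1 = (1.0)·(2) + (-0.3)·(-5) + (0.2)·(5) - 1.3 = 3.2
ŷ2 = (1.0)·(-4) + (-0.3)·(-2) + (0.2)·(-5) - 1.3 = -5.7
ŷ3 = (1.0)·(-3) + (-0.3)·(1) + (0.2)·(-3) - 1.3 = -5.2
errors² = [1.96, 2.25, 0.09, 0.09]
MSE = 4.3900/4 = 1.0975

1.0975


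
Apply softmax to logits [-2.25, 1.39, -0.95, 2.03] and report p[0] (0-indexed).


Exponentials: e^-2.25=0.1054, e^1.39=4.0149, e^-0.95=0.3867, e^2.03=7.6141
Sum = 12.1211
Softmax = [0.0087, 0.3312, 0.0319, 0.6282]
p[0] = 0.1054/12.1211 = 0.0087

0.0087


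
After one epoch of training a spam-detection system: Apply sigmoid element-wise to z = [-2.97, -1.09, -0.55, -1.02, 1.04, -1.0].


σ(-2.97) = 1/(1+e^2.97) = 0.0488
σ(-1.09) = 1/(1+e^1.09) = 0.2516
σ(-0.55) = 1/(1+e^0.55) = 0.3659
σ(-1.02) = 1/(1+e^1.02) = 0.265
σ(1.04) = 1/(1+e^-1.04) = 0.7389
σ(-1.0) = 1/(1+e^1.0) = 0.2689
result = [0.0488, 0.2516, 0.3659, 0.265, 0.7389, 0.2689]

[0.0488, 0.2516, 0.3659, 0.265, 0.7389, 0.2689]


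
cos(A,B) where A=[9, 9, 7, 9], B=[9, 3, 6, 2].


A·B = 9·9 + 9·3 + 7·6 + 9·2 = 168
‖A‖ = √292 = 17.088, ‖B‖ = √130 = 11.4018
cos = 168/(√292·√130) = 168/√37960 = 0.8623

0.8623


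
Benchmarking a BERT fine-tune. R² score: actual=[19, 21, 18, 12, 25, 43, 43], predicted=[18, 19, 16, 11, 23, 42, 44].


ȳ = 25.8571
SS_res = Σ(y-ŷ)² = 16
SS_tot = Σ(y-ȳ)² = 912.86
R² = 1 - SS_res/SS_tot = 1 - 0.0175 = 0.9825

0.9825


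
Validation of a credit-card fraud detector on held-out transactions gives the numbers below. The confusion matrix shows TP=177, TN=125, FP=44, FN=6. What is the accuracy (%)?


Accuracy = (TP+TN)/(TP+TN+FP+FN)
= (177+125)/(352)
= 302/352 = 85.8%

85.8%


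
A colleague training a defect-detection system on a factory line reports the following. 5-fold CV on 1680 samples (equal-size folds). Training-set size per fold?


Fold size = 1680/5 = 336
Training per fold = 1680 - 336 = 1344

1344


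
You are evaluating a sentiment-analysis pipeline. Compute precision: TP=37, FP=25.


Precision = TP/(TP+FP)
= 37/(37+25)
= 37/62 = 59.68%

59.68%


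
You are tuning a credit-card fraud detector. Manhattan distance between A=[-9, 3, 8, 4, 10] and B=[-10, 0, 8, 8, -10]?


d = |-9+ 10| + |3-0| + |8-8| + |4-8| + |10+ 10|
  = 1 + 3 + 0 + 4 + 20
  = 28

28


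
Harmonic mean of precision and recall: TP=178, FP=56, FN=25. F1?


Precision = 178/234 = 0.7607
Recall = 178/203 = 0.8768
F1 = 2·P·R/(P+R) = 2·TP/(2·TP+FP+FN) = 356/(356+56+25) = 356/437 = 0.8146

0.8146


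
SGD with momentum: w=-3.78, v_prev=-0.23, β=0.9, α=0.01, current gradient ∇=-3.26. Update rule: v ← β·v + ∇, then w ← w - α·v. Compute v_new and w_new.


v_new = 0.9·-0.23 - 3.26 = -0.207 - 3.26 = -3.467
w_new = -3.78 - 0.01·-3.467 = -3.78 + 0.03467 = -3.74533

v_new=-3.467, w_new=-3.74533


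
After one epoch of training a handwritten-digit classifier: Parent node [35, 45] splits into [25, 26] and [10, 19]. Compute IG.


Parent = [35, 45], H_parent = 0.9887
H_left = 0.9997 (n=51), H_right = 0.9294 (n=29)
H_children = (51/80)·0.9997 + (29/80)·0.9294 = 0.9742
IG = 0.9887 - 0.9742 = 0.0145

0.0145


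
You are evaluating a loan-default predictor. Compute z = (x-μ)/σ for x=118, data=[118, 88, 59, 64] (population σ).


μ = 82.25, σ = 23.3707
z = (118 - 82.25)/23.3707 = 1.5297

1.5297


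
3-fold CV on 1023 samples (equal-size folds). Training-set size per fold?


Fold size = 1023/3 = 341
Training per fold = 1023 - 341 = 682

682


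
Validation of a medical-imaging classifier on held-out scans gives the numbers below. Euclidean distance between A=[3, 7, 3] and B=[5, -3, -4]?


d = √((3-5)² + (7+ 3)² + (3+ 4)²)
  = √(4 + 100 + 49)
  = √153 = 12.3693

12.3693


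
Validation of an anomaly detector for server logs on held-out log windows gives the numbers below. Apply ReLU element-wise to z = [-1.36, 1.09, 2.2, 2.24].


ReLU(-1.36) = max(0, -1.36) = 0.0
ReLU(1.09) = max(0, 1.09) = 1.09
ReLU(2.2) = max(0, 2.2) = 2.2
ReLU(2.24) = max(0, 2.24) = 2.24
result = [0.0, 1.09, 2.2, 2.24]

[0.0, 1.09, 2.2, 2.24]


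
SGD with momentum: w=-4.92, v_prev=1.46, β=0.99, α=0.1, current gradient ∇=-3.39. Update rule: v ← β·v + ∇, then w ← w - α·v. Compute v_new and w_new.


v_new = 0.99·1.46 - 3.39 = 1.4454 - 3.39 = -1.9446
w_new = -4.92 - 0.1·-1.9446 = -4.92 + 0.19446 = -4.72554

v_new=-1.9446, w_new=-4.72554


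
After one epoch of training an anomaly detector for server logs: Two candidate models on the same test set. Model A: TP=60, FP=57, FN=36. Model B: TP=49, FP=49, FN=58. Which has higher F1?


Model A: P=60/117=0.5128, R=60/96=0.625, F1=2PR/(P+R)=2TP/(2TP+FP+FN)=120/213=0.5634
Model B: P=49/98=0.5, R=49/107=0.4579, F1=2PR/(P+R)=2TP/(2TP+FP+FN)=98/205=0.478
0.5634 > 0.478 → Model A

Model A


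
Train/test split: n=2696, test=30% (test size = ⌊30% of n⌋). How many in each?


Test = ⌊2696·30/100⌋ = 808
Train = 2696 - 808 = 1888

Train: 1888, Test: 808


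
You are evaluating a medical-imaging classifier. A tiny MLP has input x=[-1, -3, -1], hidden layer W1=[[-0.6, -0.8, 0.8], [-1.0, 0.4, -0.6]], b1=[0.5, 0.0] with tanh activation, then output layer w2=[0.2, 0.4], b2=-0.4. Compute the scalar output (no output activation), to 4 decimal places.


z1[0] = (-0.6)·(-1) + (-0.8)·(-3) + (0.8)·(-1) + 0.5 = 2.7
z1[1] = (-1.0)·(-1) + (0.4)·(-3) + (-0.6)·(-1) + 0.0 = 0.4
h = tanh(z1) = [0.991, 0.3799]
output = (0.2)·(0.991) + (0.4)·(0.3799) - 0.4 = -0.0498

-0.0498


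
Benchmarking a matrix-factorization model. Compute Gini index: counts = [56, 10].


Probabilities: [56/66, 10/66] ≈ [0.8485, 0.1515]
Σpᵢ² = (3136 + 100)/66² = 3236/4356
Gini = 1 - Σpᵢ² = 1 - 3236/4356 = 0.2571

0.2571


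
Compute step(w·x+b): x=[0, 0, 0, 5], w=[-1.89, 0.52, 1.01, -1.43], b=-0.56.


z = (0)·(-1.89) + (0)·(0.52) + (0)·(1.01) + (5)·(-1.43) - 0.56
  = -7.71
step(z) = 0 (z<0)

0


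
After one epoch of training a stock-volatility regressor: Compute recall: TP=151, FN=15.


Recall = TP/(TP+FN)
= 151/(151+15)
= 151/166 = 90.96%

90.96%


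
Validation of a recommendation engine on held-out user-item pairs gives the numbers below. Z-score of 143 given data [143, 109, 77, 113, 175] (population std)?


μ = 123.4, σ = 33.212
z = (143 - 123.4)/33.212 = 0.5901

0.5901


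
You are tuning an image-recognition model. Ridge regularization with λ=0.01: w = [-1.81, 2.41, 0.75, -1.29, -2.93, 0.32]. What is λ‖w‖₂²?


‖w‖₂² = (-1.81)² + (2.41)² + (0.75)² + (-1.29)² + (-2.93)² + (0.32)²
     = 3.2761 + 5.8081 + 0.5625 + 1.6641 + 8.5849 + 0.1024
     = 19.9981
λ·‖w‖₂² = 0.01·19.9981 = 0.199981

0.199981


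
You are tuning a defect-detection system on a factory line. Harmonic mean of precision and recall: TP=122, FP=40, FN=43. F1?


Precision = 122/162 = 0.7531
Recall = 122/165 = 0.7394
F1 = 2·P·R/(P+R) = 2·TP/(2·TP+FP+FN) = 244/(244+40+43) = 244/327 = 0.7462

0.7462


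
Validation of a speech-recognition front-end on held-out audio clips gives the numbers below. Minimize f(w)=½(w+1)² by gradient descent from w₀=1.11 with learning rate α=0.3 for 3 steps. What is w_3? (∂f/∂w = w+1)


step 1: grad = 1.11+1 = 2.11; w = 1.11 - 0.3·(2.11) = 0.477
step 2: grad = 0.477+1 = 1.477; w = 0.477 - 0.3·(1.477) = 0.0339
step 3: grad = 0.0339+1 = 1.0339; w = 0.0339 - 0.3·(1.0339) = -0.27627

-0.27627


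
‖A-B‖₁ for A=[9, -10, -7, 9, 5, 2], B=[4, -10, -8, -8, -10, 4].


d = |9-4| + |-10+ 10| + |-7+ 8| + |9+ 8| + |5+ 10| + |2-4|
  = 5 + 0 + 1 + 17 + 15 + 2
  = 40

40


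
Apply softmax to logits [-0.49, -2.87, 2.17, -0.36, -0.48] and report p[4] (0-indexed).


Exponentials: e^-0.49=0.6126, e^-2.87=0.0567, e^2.17=8.7583, e^-0.36=0.6977, e^-0.48=0.6188
Sum = 10.7441
Softmax = [0.057, 0.0053, 0.8152, 0.0649, 0.0576]
p[4] = 0.6188/10.7441 = 0.0576

0.0576


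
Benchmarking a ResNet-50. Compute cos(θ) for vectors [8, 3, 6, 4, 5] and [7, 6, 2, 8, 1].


A·B = 8·7 + 3·6 + 6·2 + 4·8 + 5·1 = 123
‖A‖ = √150 = 12.2474, ‖B‖ = √154 = 12.4097
cos = 123/(√150·√154) = 123/√23100 = 0.8093

0.8093


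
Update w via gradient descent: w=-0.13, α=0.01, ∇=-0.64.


w_new = w - α·∇
= -0.13 - 0.01·-0.64
= -0.13 + 0.0064
= -0.1236

-0.1236


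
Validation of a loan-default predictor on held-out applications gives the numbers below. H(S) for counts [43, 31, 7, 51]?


Probabilities: [43/132, 31/132, 7/132, 51/132] ≈ [0.3258, 0.2348, 0.053, 0.3864]
H = -((43/132)·log₂(43/132) + (31/132)·log₂(31/132) + (7/132)·log₂(7/132) + (51/132)·log₂(51/132))
  = 1.7728 bits

1.7728 bits


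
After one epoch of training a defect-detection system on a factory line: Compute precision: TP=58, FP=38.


Precision = TP/(TP+FP)
= 58/(58+38)
= 58/96 = 60.42%

60.42%


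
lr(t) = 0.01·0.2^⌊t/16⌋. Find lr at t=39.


n_drops = ⌊39/16⌋ = 2
lr = 0.01·0.2^2 = 0.01·0.04 = 0.0004

0.0004


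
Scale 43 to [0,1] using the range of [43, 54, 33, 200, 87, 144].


min=33, max=200
(43-33)/(200-33) = 10/167 = 0.0599

0.0599


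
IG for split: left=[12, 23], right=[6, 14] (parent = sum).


Parent = [18, 37], H_parent = 0.9121
H_left = 0.9275 (n=35), H_right = 0.8813 (n=20)
H_children = (35/55)·0.9275 + (20/55)·0.8813 = 0.9107
IG = 0.9121 - 0.9107 = 0.0014

0.0014


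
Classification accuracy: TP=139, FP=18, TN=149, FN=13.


Accuracy = (TP+TN)/(TP+TN+FP+FN)
= (139+149)/(319)
= 288/319 = 90.28%

90.28%


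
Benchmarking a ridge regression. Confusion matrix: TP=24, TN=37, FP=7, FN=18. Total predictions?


Total = TP + TN + FP + FN
= 24 + 37 + 7 + 18
= 86
(Predicted positive: 31, predicted negative: 55)

86


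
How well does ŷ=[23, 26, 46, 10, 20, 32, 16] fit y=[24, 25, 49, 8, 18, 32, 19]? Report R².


ȳ = 25
SS_res = Σ(y-ŷ)² = 28
SS_tot = Σ(y-ȳ)² = 1000
R² = 1 - SS_res/SS_tot = 1 - 0.028 = 0.972

0.972


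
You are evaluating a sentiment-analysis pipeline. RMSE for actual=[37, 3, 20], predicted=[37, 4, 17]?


MSE = 10/3 = 3.3333
RMSE = √(10/3) = 1.8257

1.8257


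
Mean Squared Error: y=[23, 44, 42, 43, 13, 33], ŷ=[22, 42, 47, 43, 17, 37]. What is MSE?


Squared errors: (23-22)²=1, (44-42)²=4, (42-47)²=25, (43-43)²=0, (13-17)²=16, (33-37)²=16
Sum = 62
MSE = 62/6 = 31/3

31/3


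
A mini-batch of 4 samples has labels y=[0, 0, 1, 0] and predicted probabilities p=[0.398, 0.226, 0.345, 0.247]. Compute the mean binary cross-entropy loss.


L[0] = -ln(1-0.398) = -ln(0.602) = 0.5075
L[1] = -ln(1-0.226) = -ln(0.774) = 0.2562
L[2] = -ln(0.345) = 1.0642
L[3] = -ln(1-0.247) = -ln(0.753) = 0.2837
mean = (0.5075 + 0.2562 + 1.0642 + 0.2837)/4 = 0.5279

0.5279


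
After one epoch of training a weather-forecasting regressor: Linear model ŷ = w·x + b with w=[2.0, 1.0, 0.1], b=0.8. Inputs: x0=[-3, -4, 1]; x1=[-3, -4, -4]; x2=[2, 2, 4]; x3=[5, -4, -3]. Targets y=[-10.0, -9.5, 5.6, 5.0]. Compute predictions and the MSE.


ŷ0 = (2.0)·(-3) + (1.0)·(-4) + (0.1)·(1) + 0.8 = -9.1
ŷ1 = (2.0)·(-3) + (1.0)·(-4) + (0.1)·(-4) + 0.8 = -9.6
ŷ2 = (2.0)·(2) + (1.0)·(2) + (0.1)·(4) + 0.8 = 7.2
ŷ3 = (2.0)·(5) + (1.0)·(-4) + (0.1)·(-3) + 0.8 = 6.5
errors² = [0.81, 0.01, 2.56, 2.25]
MSE = 5.6300/4 = 1.4075

1.4075


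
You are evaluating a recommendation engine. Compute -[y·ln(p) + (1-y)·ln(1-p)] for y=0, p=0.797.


BCE = -[y·ln(p) + (1-y)·ln(1-p)]
= -0 - 1·ln(1-0.797)
= -ln(0.203) = 1.5945

1.5945


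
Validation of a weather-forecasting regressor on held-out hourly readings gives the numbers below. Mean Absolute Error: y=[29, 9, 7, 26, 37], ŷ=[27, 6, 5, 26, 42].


Absolute errors: |29-27|=2, |9-6|=3, |7-5|=2, |26-26|=0, |37-42|=5
Sum = 12
MAE = 12/5 = 12/5

12/5


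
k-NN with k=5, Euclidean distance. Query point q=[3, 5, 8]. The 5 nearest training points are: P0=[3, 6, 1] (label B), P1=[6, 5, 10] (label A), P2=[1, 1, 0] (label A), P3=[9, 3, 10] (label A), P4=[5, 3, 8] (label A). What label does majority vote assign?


d(q,P0) = 7.0711  (label B)
d(q,P1) = 3.6056  (label A)
d(q,P2) = 9.1652  (label A)
d(q,P3) = 6.6332  (label A)
d(q,P4) = 2.8284  (label A)
Votes: A=4, B=1
Majority → A

A


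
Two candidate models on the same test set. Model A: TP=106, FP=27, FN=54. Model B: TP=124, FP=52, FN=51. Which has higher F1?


Model A: P=106/133=0.797, R=106/160=0.6625, F1=2PR/(P+R)=2TP/(2TP+FP+FN)=212/293=0.7235
Model B: P=124/176=0.7045, R=124/175=0.7086, F1=2PR/(P+R)=2TP/(2TP+FP+FN)=248/351=0.7066
0.7235 > 0.7066 → Model A

Model A


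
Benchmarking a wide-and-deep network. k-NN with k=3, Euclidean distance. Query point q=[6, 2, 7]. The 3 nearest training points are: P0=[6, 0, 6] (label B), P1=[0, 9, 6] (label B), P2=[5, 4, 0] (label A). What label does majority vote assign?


d(q,P0) = 2.2361  (label B)
d(q,P1) = 9.2736  (label B)
d(q,P2) = 7.3485  (label A)
Votes: A=1, B=2
Majority → B

B


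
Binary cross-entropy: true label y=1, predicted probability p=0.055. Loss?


BCE = -[y·ln(p) + (1-y)·ln(1-p)]
= -1·ln(0.055) - 0
= -ln(0.055) = 2.9004

2.9004


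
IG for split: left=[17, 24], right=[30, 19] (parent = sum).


Parent = [47, 43], H_parent = 0.9986
H_left = 0.9789 (n=41), H_right = 0.9633 (n=49)
H_children = (41/90)·0.9789 + (49/90)·0.9633 = 0.9704
IG = 0.9986 - 0.9704 = 0.0282

0.0282


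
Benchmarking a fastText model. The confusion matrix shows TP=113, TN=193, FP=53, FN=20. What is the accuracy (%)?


Accuracy = (TP+TN)/(TP+TN+FP+FN)
= (113+193)/(379)
= 306/379 = 80.74%

80.74%


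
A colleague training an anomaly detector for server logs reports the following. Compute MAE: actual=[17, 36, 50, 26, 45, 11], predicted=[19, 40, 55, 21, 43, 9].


Absolute errors: |17-19|=2, |36-40|=4, |50-55|=5, |26-21|=5, |45-43|=2, |11-9|=2
Sum = 20
MAE = 20/6 = 10/3

10/3


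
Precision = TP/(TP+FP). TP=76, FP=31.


Precision = TP/(TP+FP)
= 76/(76+31)
= 76/107 = 71.03%

71.03%


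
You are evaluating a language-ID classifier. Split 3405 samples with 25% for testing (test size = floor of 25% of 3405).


Test = ⌊3405·25/100⌋ = 851
Train = 3405 - 851 = 2554

Train: 2554, Test: 851


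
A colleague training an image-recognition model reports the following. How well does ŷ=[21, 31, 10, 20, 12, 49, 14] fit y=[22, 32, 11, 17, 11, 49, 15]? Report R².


ȳ = 22.4286
SS_res = Σ(y-ŷ)² = 14
SS_tot = Σ(y-ȳ)² = 1143.71
R² = 1 - SS_res/SS_tot = 1 - 0.0122 = 0.9878

0.9878


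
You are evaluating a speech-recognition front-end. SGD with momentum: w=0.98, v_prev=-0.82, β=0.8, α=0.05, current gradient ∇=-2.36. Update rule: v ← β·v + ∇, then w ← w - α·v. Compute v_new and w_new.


v_new = 0.8·-0.82 - 2.36 = -0.656 - 2.36 = -3.016
w_new = 0.98 - 0.05·-3.016 = 0.98 + 0.1508 = 1.1308

v_new=-3.016, w_new=1.1308


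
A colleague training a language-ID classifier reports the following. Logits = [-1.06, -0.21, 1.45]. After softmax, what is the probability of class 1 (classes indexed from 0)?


Exponentials: e^-1.06=0.3465, e^-0.21=0.8106, e^1.45=4.2631
Sum = 5.4202
Softmax = [0.0639, 0.1496, 0.7865]
p[1] = 0.8106/5.4202 = 0.1496

0.1496


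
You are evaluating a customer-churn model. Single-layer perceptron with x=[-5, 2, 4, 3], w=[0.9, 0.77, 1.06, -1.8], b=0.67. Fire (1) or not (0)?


z = (-5)·(0.9) + (2)·(0.77) + (4)·(1.06) + (3)·(-1.8) + 0.67
  = -3.45
step(z) = 0 (z<0)

0


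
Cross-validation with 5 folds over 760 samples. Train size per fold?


Fold size = 760/5 = 152
Training per fold = 760 - 152 = 608

608


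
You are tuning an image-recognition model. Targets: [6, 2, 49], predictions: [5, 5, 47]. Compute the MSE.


Squared errors: (6-5)²=1, (2-5)²=9, (49-47)²=4
Sum = 14
MSE = 14/3 = 14/3

14/3


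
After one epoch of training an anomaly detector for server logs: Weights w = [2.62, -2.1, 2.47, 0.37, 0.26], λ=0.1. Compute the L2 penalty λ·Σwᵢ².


‖w‖₂² = (2.62)² + (-2.1)² + (2.47)² + (0.37)² + (0.26)²
     = 6.8644 + 4.41 + 6.1009 + 0.1369 + 0.0676
     = 17.5798
λ·‖w‖₂² = 0.1·17.5798 = 1.75798

1.75798


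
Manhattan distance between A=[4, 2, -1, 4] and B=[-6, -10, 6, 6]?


d = |4+ 6| + |2+ 10| + |-1-6| + |4-6|
  = 10 + 12 + 7 + 2
  = 31

31


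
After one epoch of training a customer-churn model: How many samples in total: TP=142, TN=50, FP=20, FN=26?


Total = TP + TN + FP + FN
= 142 + 50 + 20 + 26
= 238
(Predicted positive: 162, predicted negative: 76)

238


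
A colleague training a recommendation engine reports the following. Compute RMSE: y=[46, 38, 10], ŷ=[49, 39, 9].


MSE = 11/3 = 3.6667
RMSE = √(11/3) = 1.9149

1.9149


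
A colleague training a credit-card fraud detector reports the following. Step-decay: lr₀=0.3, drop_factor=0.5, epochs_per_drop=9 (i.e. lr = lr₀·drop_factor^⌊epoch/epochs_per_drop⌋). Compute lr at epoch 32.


n_drops = ⌊32/9⌋ = 3
lr = 0.3·0.5^3 = 0.3·0.125 = 0.0375

0.0375


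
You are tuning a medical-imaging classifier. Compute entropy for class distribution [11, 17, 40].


Probabilities: [11/68, 17/68, 40/68] ≈ [0.1618, 0.25, 0.5882]
H = -((11/68)·log₂(11/68) + (17/68)·log₂(17/68) + (40/68)·log₂(40/68))
  = 1.3754 bits

1.3754 bits


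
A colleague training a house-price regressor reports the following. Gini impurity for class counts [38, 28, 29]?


Probabilities: [38/95, 28/95, 29/95] ≈ [0.4, 0.2947, 0.3053]
Σpᵢ² = (1444 + 784 + 841)/95² = 3069/9025
Gini = 1 - Σpᵢ² = 1 - 3069/9025 = 0.6599

0.6599


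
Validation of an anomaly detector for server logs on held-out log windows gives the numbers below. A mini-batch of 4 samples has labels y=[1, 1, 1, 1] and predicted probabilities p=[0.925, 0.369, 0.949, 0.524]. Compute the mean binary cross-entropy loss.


L[0] = -ln(0.925) = 0.078
L[1] = -ln(0.369) = 0.997
L[2] = -ln(0.949) = 0.0523
L[3] = -ln(0.524) = 0.6463
mean = (0.078 + 0.997 + 0.0523 + 0.6463)/4 = 0.4434

0.4434


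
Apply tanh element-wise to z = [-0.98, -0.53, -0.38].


tanh(-0.98) = -0.7531
tanh(-0.53) = -0.4854
tanh(-0.38) = -0.3627
result = [-0.7531, -0.4854, -0.3627]

[-0.7531, -0.4854, -0.3627]


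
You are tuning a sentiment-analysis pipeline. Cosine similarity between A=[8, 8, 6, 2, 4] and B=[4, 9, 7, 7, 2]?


A·B = 8·4 + 8·9 + 6·7 + 2·7 + 4·2 = 168
‖A‖ = √184 = 13.5647, ‖B‖ = √199 = 14.1067
cos = 168/(√184·√199) = 168/√36616 = 0.878

0.878


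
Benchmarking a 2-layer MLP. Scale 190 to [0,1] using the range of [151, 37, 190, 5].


min=5, max=190
(190-5)/(190-5) = 185/185 = 1.0

1.0


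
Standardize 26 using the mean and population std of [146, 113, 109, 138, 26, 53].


μ = 97.5, σ = 43.6988
z = (26 - 97.5)/43.6988 = -1.6362

-1.6362


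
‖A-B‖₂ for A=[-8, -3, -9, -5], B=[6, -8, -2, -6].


d = √((-8-6)² + (-3+ 8)² + (-9+ 2)² + (-5+ 6)²)
  = √(196 + 25 + 49 + 1)
  = √271 = 16.4621

16.4621


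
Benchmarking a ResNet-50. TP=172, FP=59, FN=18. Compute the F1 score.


Precision = 172/231 = 0.7446
Recall = 172/190 = 0.9053
F1 = 2·P·R/(P+R) = 2·TP/(2·TP+FP+FN) = 344/(344+59+18) = 344/421 = 0.8171

0.8171


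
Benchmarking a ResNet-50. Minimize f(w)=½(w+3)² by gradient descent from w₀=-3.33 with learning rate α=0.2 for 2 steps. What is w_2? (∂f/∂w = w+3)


step 1: grad = -3.33+3 = -0.33; w = -3.33 - 0.2·(-0.33) = -3.264
step 2: grad = -3.264+3 = -0.264; w = -3.264 - 0.2·(-0.264) = -3.2112

-3.2112


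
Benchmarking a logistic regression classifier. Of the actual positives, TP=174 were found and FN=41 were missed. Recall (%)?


Recall = TP/(TP+FN)
= 174/(174+41)
= 174/215 = 80.93%

80.93%


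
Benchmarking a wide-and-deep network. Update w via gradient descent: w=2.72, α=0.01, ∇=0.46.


w_new = w - α·∇
= 2.72 - 0.01·0.46
= 2.72 - 0.0046
= 2.7154

2.7154


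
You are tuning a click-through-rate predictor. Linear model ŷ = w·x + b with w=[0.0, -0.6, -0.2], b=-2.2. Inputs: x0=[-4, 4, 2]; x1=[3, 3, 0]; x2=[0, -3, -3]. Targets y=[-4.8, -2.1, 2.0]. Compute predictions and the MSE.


ŷ0 = (0.0)·(-4) + (-0.6)·(4) + (-0.2)·(2) - 2.2 = -5.0
ŷ1 = (0.0)·(3) + (-0.6)·(3) + (-0.2)·(0) - 2.2 = -4.0
ŷ2 = (0.0)·(0) + (-0.6)·(-3) + (-0.2)·(-3) - 2.2 = 0.2
errors² = [0.04, 3.61, 3.24]
MSE = 6.8900/3 = 2.2967

2.2967
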